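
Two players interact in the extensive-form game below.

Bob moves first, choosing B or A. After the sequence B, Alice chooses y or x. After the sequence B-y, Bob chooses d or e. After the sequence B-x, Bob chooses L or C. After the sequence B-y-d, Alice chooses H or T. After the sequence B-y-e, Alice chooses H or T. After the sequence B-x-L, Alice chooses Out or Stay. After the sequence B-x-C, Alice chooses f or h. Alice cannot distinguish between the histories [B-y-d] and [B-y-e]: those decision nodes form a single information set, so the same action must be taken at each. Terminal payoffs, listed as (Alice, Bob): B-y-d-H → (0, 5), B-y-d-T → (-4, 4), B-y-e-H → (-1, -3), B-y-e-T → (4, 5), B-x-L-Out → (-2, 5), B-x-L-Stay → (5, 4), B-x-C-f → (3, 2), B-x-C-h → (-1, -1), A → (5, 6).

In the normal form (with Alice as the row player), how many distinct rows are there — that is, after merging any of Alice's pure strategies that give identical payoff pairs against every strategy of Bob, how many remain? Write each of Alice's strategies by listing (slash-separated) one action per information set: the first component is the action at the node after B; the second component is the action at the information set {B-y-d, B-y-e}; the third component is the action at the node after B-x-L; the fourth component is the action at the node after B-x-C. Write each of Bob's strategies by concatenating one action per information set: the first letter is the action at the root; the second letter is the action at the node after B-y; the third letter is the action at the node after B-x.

Alice has 16 pure strategies: y/H/Out/f, y/H/Out/h, y/H/Stay/f, y/H/Stay/h, y/T/Out/f, y/T/Out/h, y/T/Stay/f, y/T/Stay/h, x/H/Out/f, x/H/Out/h, x/H/Stay/f, x/H/Stay/h, x/T/Out/f, x/T/Out/h, x/T/Stay/f, x/T/Stay/h. Columns: BdL, BdC, BeL, BeC, AdL, AdC, AeL, AeC.
{y/H/Out/f, y/H/Out/h, y/H/Stay/f, y/H/Stay/h} → row (0,5) (0,5) (-1,-3) (-1,-3) (5,6) (5,6) (5,6) (5,6)
{y/T/Out/f, y/T/Out/h, y/T/Stay/f, y/T/Stay/h} → row (-4,4) (-4,4) (4,5) (4,5) (5,6) (5,6) (5,6) (5,6)
{x/H/Out/f, x/T/Out/f} → row (-2,5) (3,2) (-2,5) (3,2) (5,6) (5,6) (5,6) (5,6)
{x/H/Out/h, x/T/Out/h} → row (-2,5) (-1,-1) (-2,5) (-1,-1) (5,6) (5,6) (5,6) (5,6)
{x/H/Stay/f, x/T/Stay/f} → row (5,4) (3,2) (5,4) (3,2) (5,6) (5,6) (5,6) (5,6)
{x/H/Stay/h, x/T/Stay/h} → row (5,4) (-1,-1) (5,4) (-1,-1) (5,6) (5,6) (5,6) (5,6)
That's 6 distinct rows out of 16 strategies.

6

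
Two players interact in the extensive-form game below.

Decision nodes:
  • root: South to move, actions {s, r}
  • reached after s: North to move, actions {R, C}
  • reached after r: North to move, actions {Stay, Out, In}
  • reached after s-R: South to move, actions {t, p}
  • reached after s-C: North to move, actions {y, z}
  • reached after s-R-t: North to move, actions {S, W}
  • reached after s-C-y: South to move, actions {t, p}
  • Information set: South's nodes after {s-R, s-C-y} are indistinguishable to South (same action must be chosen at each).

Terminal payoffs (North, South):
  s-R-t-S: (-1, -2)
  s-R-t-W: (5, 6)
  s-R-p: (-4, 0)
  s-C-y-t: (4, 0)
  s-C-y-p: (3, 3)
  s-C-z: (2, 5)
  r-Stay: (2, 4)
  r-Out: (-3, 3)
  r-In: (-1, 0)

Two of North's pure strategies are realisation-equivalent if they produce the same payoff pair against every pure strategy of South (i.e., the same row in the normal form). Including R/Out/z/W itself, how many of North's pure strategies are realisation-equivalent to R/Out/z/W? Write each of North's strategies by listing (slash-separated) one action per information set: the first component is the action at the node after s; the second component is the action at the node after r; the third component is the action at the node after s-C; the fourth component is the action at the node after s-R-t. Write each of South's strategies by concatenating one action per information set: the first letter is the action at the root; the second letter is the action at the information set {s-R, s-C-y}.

Row for R/Out/z/W (columns st, sp, rt, rp): (5,6) (-4,0) (-3,3) (-3,3).
Under R/Out/z/W, North's choice at the node after s-C can never be reached regardless of what South does, so varying those choices leaves every outcome unchanged.
Holding the reachable choices fixed and varying the unreachable one freely already gives 2 equivalent strategies.
No other strategy reproduces this row, so those 2 are the full class: R/Out/y/W, R/Out/z/W.

2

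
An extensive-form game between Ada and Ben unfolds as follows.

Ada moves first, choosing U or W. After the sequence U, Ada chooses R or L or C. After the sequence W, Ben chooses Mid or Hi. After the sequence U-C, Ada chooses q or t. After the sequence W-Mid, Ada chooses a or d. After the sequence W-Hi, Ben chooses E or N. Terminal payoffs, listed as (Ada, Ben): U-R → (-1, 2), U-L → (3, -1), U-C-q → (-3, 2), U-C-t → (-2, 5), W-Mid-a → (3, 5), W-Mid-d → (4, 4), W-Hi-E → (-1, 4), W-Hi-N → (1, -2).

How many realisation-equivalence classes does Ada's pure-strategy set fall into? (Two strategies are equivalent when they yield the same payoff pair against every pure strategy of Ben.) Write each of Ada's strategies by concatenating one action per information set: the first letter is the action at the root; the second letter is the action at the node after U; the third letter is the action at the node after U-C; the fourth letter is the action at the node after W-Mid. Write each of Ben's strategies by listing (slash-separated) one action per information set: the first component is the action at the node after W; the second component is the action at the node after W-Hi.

6

Ada has 24 pure strategies: URqa, URqd, URta, URtd, ULqa, ULqd, ULta, ULtd, UCqa, UCqd, UCta, UCtd, WRqa, WRqd, WRta, WRtd, WLqa, WLqd, WLta, WLtd, WCqa, WCqd, WCta, WCtd. Columns: Mid/E, Mid/N, Hi/E, Hi/N.
{URqa, URqd, URta, URtd} → row (-1,2) (-1,2) (-1,2) (-1,2)
{ULqa, ULqd, ULta, ULtd} → row (3,-1) (3,-1) (3,-1) (3,-1)
{UCqa, UCqd} → row (-3,2) (-3,2) (-3,2) (-3,2)
{UCta, UCtd} → row (-2,5) (-2,5) (-2,5) (-2,5)
{WRqa, WRta, WLqa, WLta, WCqa, WCta} → row (3,5) (3,5) (-1,4) (1,-2)
{WRqd, WRtd, WLqd, WLtd, WCqd, WCtd} → row (4,4) (4,4) (-1,4) (1,-2)
That's 6 distinct rows out of 24 strategies.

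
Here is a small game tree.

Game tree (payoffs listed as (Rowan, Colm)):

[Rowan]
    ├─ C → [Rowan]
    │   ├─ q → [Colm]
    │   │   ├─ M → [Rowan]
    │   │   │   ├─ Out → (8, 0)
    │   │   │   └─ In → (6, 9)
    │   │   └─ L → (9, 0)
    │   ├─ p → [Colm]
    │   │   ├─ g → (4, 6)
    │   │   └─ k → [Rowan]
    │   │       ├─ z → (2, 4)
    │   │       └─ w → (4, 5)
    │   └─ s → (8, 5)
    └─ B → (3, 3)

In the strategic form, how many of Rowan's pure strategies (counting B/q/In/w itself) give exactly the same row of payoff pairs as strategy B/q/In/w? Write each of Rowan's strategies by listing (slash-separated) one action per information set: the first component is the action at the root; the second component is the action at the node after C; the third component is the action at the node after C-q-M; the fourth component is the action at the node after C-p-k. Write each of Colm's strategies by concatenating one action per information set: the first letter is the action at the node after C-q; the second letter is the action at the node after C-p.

Row for B/q/In/w (columns Mg, Mk, Lg, Lk): (3,3) (3,3) (3,3) (3,3).
Under B/q/In/w, Rowan's choice at the node after C and at the node after C-q-M and at the node after C-p-k can never be reached regardless of what Colm does, so varying those choices leaves every outcome unchanged.
Holding the reachable choices fixed and varying the unreachable ones freely already gives 3 × 2 × 2 = 12 equivalent strategies.
No other strategy reproduces this row, so those 12 are the full class: B/q/Out/z, B/q/Out/w, B/q/In/z, B/q/In/w, B/p/Out/z, B/p/Out/w, B/p/In/z, B/p/In/w, B/s/Out/z, B/s/Out/w, B/s/In/z, B/s/In/w.

12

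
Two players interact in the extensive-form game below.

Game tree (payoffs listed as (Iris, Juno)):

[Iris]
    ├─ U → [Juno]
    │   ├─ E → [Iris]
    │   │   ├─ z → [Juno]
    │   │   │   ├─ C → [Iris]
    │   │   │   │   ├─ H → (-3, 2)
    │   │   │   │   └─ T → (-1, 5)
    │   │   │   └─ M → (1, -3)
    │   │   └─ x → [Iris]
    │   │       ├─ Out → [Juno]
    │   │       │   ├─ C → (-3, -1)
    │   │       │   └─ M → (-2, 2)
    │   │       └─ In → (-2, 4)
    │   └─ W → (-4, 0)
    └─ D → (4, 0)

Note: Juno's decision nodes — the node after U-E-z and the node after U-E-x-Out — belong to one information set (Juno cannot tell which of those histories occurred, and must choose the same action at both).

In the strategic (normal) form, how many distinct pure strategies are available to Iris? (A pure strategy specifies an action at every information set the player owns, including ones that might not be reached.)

Iris owns the root with actions {U, D} — two choices.
Iris owns the node after U-E with actions {z, x} — two choices.
Iris owns the node after U-E-x with actions {Out, In} — two choices.
Iris owns the node after U-E-z-C with actions {H, T} — two choices.
A pure strategy fixes one action at each information set independently, so the count is the product 2 × 2 × 2 × 2 = 16.

16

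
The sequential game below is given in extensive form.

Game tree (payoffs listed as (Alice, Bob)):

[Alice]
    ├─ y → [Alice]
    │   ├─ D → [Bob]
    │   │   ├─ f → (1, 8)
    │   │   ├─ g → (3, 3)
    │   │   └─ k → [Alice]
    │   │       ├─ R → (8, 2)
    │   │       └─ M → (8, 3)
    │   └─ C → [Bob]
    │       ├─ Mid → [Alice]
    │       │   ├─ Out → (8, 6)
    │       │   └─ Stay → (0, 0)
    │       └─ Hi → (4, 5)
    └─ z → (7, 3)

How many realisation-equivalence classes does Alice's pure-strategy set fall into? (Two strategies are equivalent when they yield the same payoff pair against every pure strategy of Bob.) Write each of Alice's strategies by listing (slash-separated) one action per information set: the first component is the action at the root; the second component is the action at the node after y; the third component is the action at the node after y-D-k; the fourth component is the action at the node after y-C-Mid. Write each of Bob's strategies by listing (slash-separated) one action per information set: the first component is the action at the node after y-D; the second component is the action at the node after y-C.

Alice has 16 pure strategies: y/D/R/Out, y/D/R/Stay, y/D/M/Out, y/D/M/Stay, y/C/R/Out, y/C/R/Stay, y/C/M/Out, y/C/M/Stay, z/D/R/Out, z/D/R/Stay, z/D/M/Out, z/D/M/Stay, z/C/R/Out, z/C/R/Stay, z/C/M/Out, z/C/M/Stay. Columns: f/Mid, f/Hi, g/Mid, g/Hi, k/Mid, k/Hi.
{y/D/R/Out, y/D/R/Stay} → row (1,8) (1,8) (3,3) (3,3) (8,2) (8,2)
{y/D/M/Out, y/D/M/Stay} → row (1,8) (1,8) (3,3) (3,3) (8,3) (8,3)
{y/C/R/Out, y/C/M/Out} → row (8,6) (4,5) (8,6) (4,5) (8,6) (4,5)
{y/C/R/Stay, y/C/M/Stay} → row (0,0) (4,5) (0,0) (4,5) (0,0) (4,5)
{z/D/R/Out, z/D/R/Stay, z/D/M/Out, z/D/M/Stay, z/C/R/Out, z/C/R/Stay, z/C/M/Out, z/C/M/Stay} → row (7,3) (7,3) (7,3) (7,3) (7,3) (7,3)
That's 5 distinct rows out of 16 strategies.

5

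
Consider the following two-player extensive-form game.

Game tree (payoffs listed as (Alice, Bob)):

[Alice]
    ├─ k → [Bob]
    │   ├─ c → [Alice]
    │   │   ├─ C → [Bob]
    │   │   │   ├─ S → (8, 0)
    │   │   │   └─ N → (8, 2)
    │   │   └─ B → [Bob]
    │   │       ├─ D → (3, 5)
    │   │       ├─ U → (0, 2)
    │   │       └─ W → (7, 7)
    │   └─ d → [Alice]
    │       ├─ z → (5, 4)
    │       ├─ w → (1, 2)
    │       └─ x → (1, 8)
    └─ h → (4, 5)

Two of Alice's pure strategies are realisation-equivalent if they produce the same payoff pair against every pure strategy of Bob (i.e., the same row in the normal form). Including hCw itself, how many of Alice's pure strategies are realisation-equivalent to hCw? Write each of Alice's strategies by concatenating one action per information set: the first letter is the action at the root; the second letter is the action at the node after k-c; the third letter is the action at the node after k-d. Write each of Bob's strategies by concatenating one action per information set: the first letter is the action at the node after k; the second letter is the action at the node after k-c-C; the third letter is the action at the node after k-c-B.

6

Row for hCw (columns cSD, cSU, cSW, cND, cNU, cNW, dSD, dSU, dSW, dND, dNU, dNW): (4,5) (4,5) (4,5) (4,5) (4,5) (4,5) (4,5) (4,5) (4,5) (4,5) (4,5) (4,5).
Under hCw, Alice's choice at the node after k-c and at the node after k-d can never be reached regardless of what Bob does, so varying those choices leaves every outcome unchanged.
Holding the reachable choices fixed and varying the unreachable ones freely already gives 2 × 3 = 6 equivalent strategies.
No other strategy reproduces this row, so those 6 are the full class: hCz, hCw, hCx, hBz, hBw, hBx.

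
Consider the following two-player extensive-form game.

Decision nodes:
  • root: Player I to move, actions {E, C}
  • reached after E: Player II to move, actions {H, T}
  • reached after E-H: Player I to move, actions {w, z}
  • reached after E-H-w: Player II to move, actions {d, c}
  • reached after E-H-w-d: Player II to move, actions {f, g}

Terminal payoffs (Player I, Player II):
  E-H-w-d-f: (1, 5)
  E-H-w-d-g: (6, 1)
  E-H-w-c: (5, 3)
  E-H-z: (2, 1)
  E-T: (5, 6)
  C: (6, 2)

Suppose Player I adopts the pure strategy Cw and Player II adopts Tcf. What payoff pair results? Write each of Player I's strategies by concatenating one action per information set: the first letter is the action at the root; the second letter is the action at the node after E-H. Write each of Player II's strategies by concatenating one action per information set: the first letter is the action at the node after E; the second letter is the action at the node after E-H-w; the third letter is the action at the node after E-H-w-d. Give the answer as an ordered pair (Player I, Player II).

Trace the play path from the root:
  Player I plays C
→ terminal payoff (6, 2).
(Player I's choice at the node after E-H is never reached on this path, so it doesn't affect the outcome.)

(6, 2)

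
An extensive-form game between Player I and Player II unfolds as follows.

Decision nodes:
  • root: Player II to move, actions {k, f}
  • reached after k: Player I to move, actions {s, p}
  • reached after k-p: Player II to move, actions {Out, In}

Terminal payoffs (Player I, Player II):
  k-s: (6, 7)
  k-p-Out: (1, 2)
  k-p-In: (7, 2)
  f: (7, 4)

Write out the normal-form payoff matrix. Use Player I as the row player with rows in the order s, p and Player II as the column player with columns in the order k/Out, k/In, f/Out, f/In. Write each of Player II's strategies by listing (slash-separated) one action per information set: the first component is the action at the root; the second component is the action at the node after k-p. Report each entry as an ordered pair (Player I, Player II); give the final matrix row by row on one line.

Row s: k/Out→(6,7), k/In→(6,7), f/Out→(7,4), f/In→(7,4)
Row p: k/Out→(1,2), k/In→(7,2), f/Out→(7,4), f/In→(7,4)

s: (6,7) (6,7) (7,4) (7,4) | p: (1,2) (7,2) (7,4) (7,4)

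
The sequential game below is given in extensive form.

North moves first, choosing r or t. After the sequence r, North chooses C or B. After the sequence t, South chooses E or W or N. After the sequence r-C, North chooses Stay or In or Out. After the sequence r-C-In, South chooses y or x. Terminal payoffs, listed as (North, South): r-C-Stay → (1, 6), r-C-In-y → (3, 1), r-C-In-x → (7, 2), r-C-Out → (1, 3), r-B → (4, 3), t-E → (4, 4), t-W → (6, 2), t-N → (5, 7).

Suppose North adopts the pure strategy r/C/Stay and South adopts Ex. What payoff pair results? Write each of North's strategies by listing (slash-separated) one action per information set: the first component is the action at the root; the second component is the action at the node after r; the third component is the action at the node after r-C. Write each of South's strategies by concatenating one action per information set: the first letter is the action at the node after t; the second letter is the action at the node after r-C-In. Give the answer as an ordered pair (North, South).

(1, 6)

Trace the play path from the root:
  North plays r
  North plays C at [r]
  North plays Stay at [r-C]
→ terminal payoff (1, 6).
(South's choice at the node after t is never reached on this path, so it doesn't affect the outcome.)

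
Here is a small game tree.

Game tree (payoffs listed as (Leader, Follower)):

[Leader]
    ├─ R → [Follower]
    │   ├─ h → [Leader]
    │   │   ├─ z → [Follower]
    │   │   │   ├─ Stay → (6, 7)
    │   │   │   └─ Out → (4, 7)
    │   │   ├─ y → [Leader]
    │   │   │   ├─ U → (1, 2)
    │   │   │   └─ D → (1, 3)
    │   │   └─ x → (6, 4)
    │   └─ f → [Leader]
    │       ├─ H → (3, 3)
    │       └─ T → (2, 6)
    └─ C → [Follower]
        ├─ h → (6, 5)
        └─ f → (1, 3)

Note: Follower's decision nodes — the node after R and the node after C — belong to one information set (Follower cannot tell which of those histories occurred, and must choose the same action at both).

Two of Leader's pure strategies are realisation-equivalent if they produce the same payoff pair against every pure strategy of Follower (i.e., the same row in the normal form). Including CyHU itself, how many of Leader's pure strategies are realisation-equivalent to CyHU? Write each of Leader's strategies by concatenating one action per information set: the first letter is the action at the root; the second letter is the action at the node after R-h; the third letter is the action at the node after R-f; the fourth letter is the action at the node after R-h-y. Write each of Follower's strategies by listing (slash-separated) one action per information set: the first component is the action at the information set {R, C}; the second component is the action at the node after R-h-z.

Row for CyHU (columns h/Stay, h/Out, f/Stay, f/Out): (6,5) (6,5) (1,3) (1,3).
Under CyHU, Leader's choice at the node after R-h and at the node after R-f and at the node after R-h-y can never be reached regardless of what Follower does, so varying those choices leaves every outcome unchanged.
Holding the reachable choices fixed and varying the unreachable ones freely already gives 3 × 2 × 2 = 12 equivalent strategies.
No other strategy reproduces this row, so those 12 are the full class: CzHU, CzHD, CzTU, CzTD, CyHU, CyHD, CyTU, CyTD, CxHU, CxHD, CxTU, CxTD.

12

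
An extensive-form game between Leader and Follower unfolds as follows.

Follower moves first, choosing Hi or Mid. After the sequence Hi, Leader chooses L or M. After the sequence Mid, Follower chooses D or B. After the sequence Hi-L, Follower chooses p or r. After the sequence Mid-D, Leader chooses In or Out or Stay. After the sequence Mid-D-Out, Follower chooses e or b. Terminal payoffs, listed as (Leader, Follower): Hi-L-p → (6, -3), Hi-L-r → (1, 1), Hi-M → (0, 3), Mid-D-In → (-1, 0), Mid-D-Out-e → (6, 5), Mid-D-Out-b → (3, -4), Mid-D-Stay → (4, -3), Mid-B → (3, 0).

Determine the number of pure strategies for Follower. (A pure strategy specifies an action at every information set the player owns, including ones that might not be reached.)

Follower owns the root with actions {Hi, Mid} — two choices.
Follower owns the node after Mid with actions {D, B} — two choices.
Follower owns the node after Hi-L with actions {p, r} — two choices.
Follower owns the node after Mid-D-Out with actions {e, b} — two choices.
A pure strategy fixes one action at each information set independently, so the count is the product 2 × 2 × 2 × 2 = 16.
(For reference, Leader has 6 pure strategies, giving a 16×6 normal-form matrix.)

16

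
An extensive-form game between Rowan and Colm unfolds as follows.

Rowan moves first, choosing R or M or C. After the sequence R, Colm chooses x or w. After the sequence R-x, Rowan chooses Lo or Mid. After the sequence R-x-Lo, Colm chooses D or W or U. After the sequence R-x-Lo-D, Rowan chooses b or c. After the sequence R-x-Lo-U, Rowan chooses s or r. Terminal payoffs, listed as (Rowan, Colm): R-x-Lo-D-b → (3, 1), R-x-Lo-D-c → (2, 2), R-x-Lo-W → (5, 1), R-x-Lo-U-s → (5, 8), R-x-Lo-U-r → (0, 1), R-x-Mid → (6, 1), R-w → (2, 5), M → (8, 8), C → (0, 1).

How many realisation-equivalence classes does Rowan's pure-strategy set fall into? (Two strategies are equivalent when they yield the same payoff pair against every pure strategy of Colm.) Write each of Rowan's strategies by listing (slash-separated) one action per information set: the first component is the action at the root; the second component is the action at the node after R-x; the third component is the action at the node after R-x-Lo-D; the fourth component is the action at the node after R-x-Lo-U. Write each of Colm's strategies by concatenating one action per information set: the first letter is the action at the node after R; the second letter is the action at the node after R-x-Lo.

Rowan has 24 pure strategies: R/Lo/b/s, R/Lo/b/r, R/Lo/c/s, R/Lo/c/r, R/Mid/b/s, R/Mid/b/r, R/Mid/c/s, R/Mid/c/r, M/Lo/b/s, M/Lo/b/r, M/Lo/c/s, M/Lo/c/r, M/Mid/b/s, M/Mid/b/r, M/Mid/c/s, M/Mid/c/r, C/Lo/b/s, C/Lo/b/r, C/Lo/c/s, C/Lo/c/r, C/Mid/b/s, C/Mid/b/r, C/Mid/c/s, C/Mid/c/r. Columns: xD, xW, xU, wD, wW, wU.
{R/Lo/b/s} → row (3,1) (5,1) (5,8) (2,5) (2,5) (2,5)
{R/Lo/b/r} → row (3,1) (5,1) (0,1) (2,5) (2,5) (2,5)
{R/Lo/c/s} → row (2,2) (5,1) (5,8) (2,5) (2,5) (2,5)
{R/Lo/c/r} → row (2,2) (5,1) (0,1) (2,5) (2,5) (2,5)
{R/Mid/b/s, R/Mid/b/r, R/Mid/c/s, R/Mid/c/r} → row (6,1) (6,1) (6,1) (2,5) (2,5) (2,5)
{M/Lo/b/s, M/Lo/b/r, M/Lo/c/s, M/Lo/c/r, M/Mid/b/s, M/Mid/b/r, M/Mid/c/s, M/Mid/c/r} → row (8,8) (8,8) (8,8) (8,8) (8,8) (8,8)
{C/Lo/b/s, C/Lo/b/r, C/Lo/c/s, C/Lo/c/r, C/Mid/b/s, C/Mid/b/r, C/Mid/c/s, C/Mid/c/r} → row (0,1) (0,1) (0,1) (0,1) (0,1) (0,1)
That's 7 distinct rows out of 24 strategies.

7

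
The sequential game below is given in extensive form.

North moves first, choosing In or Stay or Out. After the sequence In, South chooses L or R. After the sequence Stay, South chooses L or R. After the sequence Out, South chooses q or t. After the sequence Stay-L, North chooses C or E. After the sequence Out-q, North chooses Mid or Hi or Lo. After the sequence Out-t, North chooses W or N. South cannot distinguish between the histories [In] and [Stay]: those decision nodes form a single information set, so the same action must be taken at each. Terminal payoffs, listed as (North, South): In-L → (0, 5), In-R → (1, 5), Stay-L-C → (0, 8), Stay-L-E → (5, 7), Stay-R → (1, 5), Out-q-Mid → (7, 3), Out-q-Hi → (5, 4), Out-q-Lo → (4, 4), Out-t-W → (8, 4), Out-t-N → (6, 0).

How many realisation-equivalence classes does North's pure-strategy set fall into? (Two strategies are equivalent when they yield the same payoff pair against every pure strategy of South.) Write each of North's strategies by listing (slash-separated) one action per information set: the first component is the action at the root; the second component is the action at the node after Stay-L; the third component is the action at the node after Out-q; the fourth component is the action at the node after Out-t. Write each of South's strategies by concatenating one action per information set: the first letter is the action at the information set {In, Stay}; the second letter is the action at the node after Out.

9

North has 36 pure strategies: In/C/Mid/W, In/C/Mid/N, In/C/Hi/W, In/C/Hi/N, In/C/Lo/W, In/C/Lo/N, In/E/Mid/W, In/E/Mid/N, In/E/Hi/W, In/E/Hi/N, In/E/Lo/W, In/E/Lo/N, Stay/C/Mid/W, Stay/C/Mid/N, Stay/C/Hi/W, Stay/C/Hi/N, Stay/C/Lo/W, Stay/C/Lo/N, Stay/E/Mid/W, Stay/E/Mid/N, Stay/E/Hi/W, Stay/E/Hi/N, Stay/E/Lo/W, Stay/E/Lo/N, Out/C/Mid/W, Out/C/Mid/N, Out/C/Hi/W, Out/C/Hi/N, Out/C/Lo/W, Out/C/Lo/N, Out/E/Mid/W, Out/E/Mid/N, Out/E/Hi/W, Out/E/Hi/N, Out/E/Lo/W, Out/E/Lo/N. Columns: Lq, Lt, Rq, Rt.
{In/C/Mid/W, In/C/Mid/N, In/C/Hi/W, In/C/Hi/N, In/C/Lo/W, In/C/Lo/N, In/E/Mid/W, In/E/Mid/N, In/E/Hi/W, In/E/Hi/N, In/E/Lo/W, In/E/Lo/N} → row (0,5) (0,5) (1,5) (1,5)
{Stay/C/Mid/W, Stay/C/Mid/N, Stay/C/Hi/W, Stay/C/Hi/N, Stay/C/Lo/W, Stay/C/Lo/N} → row (0,8) (0,8) (1,5) (1,5)
{Stay/E/Mid/W, Stay/E/Mid/N, Stay/E/Hi/W, Stay/E/Hi/N, Stay/E/Lo/W, Stay/E/Lo/N} → row (5,7) (5,7) (1,5) (1,5)
{Out/C/Mid/W, Out/E/Mid/W} → row (7,3) (8,4) (7,3) (8,4)
{Out/C/Mid/N, Out/E/Mid/N} → row (7,3) (6,0) (7,3) (6,0)
{Out/C/Hi/W, Out/E/Hi/W} → row (5,4) (8,4) (5,4) (8,4)
{Out/C/Hi/N, Out/E/Hi/N} → row (5,4) (6,0) (5,4) (6,0)
{Out/C/Lo/W, Out/E/Lo/W} → row (4,4) (8,4) (4,4) (8,4)
{Out/C/Lo/N, Out/E/Lo/N} → row (4,4) (6,0) (4,4) (6,0)
That's 9 distinct rows out of 36 strategies.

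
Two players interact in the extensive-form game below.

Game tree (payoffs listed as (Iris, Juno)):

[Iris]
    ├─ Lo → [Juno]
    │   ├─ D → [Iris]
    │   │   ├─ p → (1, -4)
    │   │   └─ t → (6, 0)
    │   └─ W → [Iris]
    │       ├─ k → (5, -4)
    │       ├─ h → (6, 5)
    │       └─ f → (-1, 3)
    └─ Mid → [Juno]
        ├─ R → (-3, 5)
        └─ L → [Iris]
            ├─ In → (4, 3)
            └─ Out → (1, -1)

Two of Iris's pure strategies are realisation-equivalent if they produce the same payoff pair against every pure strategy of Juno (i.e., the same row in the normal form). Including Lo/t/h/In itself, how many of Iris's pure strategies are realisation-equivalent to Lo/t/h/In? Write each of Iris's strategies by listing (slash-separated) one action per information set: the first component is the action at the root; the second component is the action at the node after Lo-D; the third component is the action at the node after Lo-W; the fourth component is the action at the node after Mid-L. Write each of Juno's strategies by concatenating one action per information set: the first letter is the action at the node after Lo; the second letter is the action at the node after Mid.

Row for Lo/t/h/In (columns DR, DL, WR, WL): (6,0) (6,0) (6,5) (6,5).
Under Lo/t/h/In, Iris's choice at the node after Mid-L can never be reached regardless of what Juno does, so varying those choices leaves every outcome unchanged.
Holding the reachable choices fixed and varying the unreachable one freely already gives 2 equivalent strategies.
No other strategy reproduces this row, so those 2 are the full class: Lo/t/h/In, Lo/t/h/Out.

2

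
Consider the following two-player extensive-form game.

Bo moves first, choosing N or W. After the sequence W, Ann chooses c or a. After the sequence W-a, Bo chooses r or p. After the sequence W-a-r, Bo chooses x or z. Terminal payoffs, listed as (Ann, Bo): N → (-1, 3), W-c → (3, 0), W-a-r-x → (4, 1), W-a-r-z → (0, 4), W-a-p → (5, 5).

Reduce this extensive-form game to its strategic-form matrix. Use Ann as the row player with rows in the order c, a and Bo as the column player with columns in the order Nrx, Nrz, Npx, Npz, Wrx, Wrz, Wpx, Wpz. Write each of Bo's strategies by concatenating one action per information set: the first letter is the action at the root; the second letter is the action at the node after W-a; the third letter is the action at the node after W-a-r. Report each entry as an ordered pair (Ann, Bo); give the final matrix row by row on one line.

Row c: Nrx→(-1,3), Nrz→(-1,3), Npx→(-1,3), Npz→(-1,3), Wrx→(3,0), Wrz→(3,0), Wpx→(3,0), Wpz→(3,0)
Row a: Nrx→(-1,3), Nrz→(-1,3), Npx→(-1,3), Npz→(-1,3), Wrx→(4,1), Wrz→(0,4), Wpx→(5,5), Wpz→(5,5)

c: (-1,3) (-1,3) (-1,3) (-1,3) (3,0) (3,0) (3,0) (3,0) | a: (-1,3) (-1,3) (-1,3) (-1,3) (4,1) (0,4) (5,5) (5,5)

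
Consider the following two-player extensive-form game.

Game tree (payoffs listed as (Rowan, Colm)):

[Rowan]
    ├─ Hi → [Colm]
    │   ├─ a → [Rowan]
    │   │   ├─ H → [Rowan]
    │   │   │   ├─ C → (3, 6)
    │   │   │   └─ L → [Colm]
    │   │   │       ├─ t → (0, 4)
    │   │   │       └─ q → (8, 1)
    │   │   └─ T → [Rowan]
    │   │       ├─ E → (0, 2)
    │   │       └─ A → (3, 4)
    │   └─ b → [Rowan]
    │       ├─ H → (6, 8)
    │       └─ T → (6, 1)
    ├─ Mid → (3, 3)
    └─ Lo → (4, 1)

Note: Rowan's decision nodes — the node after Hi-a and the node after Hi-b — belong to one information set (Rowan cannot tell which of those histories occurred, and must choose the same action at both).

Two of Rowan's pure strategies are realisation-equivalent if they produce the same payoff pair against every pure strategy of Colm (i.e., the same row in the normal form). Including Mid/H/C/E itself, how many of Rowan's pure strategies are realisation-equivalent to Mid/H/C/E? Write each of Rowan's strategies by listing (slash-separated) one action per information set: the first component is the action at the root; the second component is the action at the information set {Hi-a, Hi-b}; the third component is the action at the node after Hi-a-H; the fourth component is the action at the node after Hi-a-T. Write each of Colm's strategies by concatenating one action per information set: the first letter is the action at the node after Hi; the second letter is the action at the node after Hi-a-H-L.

Row for Mid/H/C/E (columns at, aq, bt, bq): (3,3) (3,3) (3,3) (3,3).
Under Mid/H/C/E, Rowan's choice at the information set {Hi-a, Hi-b} and at the node after Hi-a-H and at the node after Hi-a-T can never be reached regardless of what Colm does, so varying those choices leaves every outcome unchanged.
Holding the reachable choices fixed and varying the unreachable ones freely already gives 2 × 2 × 2 = 8 equivalent strategies.
No other strategy reproduces this row, so those 8 are the full class: Mid/H/C/E, Mid/H/C/A, Mid/H/L/E, Mid/H/L/A, Mid/T/C/E, Mid/T/C/A, Mid/T/L/E, Mid/T/L/A.

8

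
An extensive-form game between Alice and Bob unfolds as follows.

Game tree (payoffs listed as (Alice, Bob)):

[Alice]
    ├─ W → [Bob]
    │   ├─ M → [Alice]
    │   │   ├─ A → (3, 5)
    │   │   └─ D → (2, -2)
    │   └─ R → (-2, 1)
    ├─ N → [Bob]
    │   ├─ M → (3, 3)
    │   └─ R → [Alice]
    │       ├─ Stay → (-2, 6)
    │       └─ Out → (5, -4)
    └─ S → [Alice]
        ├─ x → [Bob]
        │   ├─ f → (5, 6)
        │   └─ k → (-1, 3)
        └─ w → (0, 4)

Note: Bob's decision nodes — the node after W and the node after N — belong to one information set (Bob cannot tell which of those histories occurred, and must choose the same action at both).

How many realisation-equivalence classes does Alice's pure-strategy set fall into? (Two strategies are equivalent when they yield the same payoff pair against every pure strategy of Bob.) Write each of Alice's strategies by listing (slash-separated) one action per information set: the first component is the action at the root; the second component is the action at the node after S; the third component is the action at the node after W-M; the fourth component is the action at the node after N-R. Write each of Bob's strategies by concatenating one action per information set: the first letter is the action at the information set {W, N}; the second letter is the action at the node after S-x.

6

Alice has 24 pure strategies: W/x/A/Stay, W/x/A/Out, W/x/D/Stay, W/x/D/Out, W/w/A/Stay, W/w/A/Out, W/w/D/Stay, W/w/D/Out, N/x/A/Stay, N/x/A/Out, N/x/D/Stay, N/x/D/Out, N/w/A/Stay, N/w/A/Out, N/w/D/Stay, N/w/D/Out, S/x/A/Stay, S/x/A/Out, S/x/D/Stay, S/x/D/Out, S/w/A/Stay, S/w/A/Out, S/w/D/Stay, S/w/D/Out. Columns: Mf, Mk, Rf, Rk.
{W/x/A/Stay, W/x/A/Out, W/w/A/Stay, W/w/A/Out} → row (3,5) (3,5) (-2,1) (-2,1)
{W/x/D/Stay, W/x/D/Out, W/w/D/Stay, W/w/D/Out} → row (2,-2) (2,-2) (-2,1) (-2,1)
{N/x/A/Stay, N/x/D/Stay, N/w/A/Stay, N/w/D/Stay} → row (3,3) (3,3) (-2,6) (-2,6)
{N/x/A/Out, N/x/D/Out, N/w/A/Out, N/w/D/Out} → row (3,3) (3,3) (5,-4) (5,-4)
{S/x/A/Stay, S/x/A/Out, S/x/D/Stay, S/x/D/Out} → row (5,6) (-1,3) (5,6) (-1,3)
{S/w/A/Stay, S/w/A/Out, S/w/D/Stay, S/w/D/Out} → row (0,4) (0,4) (0,4) (0,4)
That's 6 distinct rows out of 24 strategies.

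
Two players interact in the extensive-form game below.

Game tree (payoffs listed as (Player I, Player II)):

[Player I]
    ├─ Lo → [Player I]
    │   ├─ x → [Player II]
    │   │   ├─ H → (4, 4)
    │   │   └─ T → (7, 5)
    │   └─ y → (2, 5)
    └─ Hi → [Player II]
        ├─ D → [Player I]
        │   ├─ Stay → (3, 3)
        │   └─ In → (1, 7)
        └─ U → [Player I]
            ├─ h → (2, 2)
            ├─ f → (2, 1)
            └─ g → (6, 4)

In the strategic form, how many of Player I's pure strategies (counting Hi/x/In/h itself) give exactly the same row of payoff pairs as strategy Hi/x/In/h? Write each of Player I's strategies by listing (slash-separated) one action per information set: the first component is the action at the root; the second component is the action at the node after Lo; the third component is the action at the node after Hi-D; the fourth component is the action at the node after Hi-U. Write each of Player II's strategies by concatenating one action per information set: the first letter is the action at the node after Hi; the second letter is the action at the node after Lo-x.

2

Row for Hi/x/In/h (columns DH, DT, UH, UT): (1,7) (1,7) (2,2) (2,2).
Under Hi/x/In/h, Player I's choice at the node after Lo can never be reached regardless of what Player II does, so varying those choices leaves every outcome unchanged.
Holding the reachable choices fixed and varying the unreachable one freely already gives 2 equivalent strategies.
No other strategy reproduces this row, so those 2 are the full class: Hi/x/In/h, Hi/y/In/h.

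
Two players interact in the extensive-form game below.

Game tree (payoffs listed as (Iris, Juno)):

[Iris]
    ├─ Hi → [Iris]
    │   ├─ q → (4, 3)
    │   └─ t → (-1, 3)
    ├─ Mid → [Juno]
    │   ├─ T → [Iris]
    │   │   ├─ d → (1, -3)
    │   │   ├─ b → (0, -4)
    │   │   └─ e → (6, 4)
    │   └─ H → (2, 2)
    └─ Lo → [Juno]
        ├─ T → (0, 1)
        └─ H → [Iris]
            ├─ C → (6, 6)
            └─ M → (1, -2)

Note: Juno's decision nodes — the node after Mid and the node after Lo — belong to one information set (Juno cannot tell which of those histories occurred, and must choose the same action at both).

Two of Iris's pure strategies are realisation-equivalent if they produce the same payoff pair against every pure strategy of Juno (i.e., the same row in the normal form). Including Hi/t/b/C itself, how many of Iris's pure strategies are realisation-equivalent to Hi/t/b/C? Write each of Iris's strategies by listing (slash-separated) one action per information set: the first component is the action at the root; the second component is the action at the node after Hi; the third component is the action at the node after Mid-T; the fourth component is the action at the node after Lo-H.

6

Row for Hi/t/b/C (columns T, H): (-1,3) (-1,3).
Under Hi/t/b/C, Iris's choice at the node after Mid-T and at the node after Lo-H can never be reached regardless of what Juno does, so varying those choices leaves every outcome unchanged.
Holding the reachable choices fixed and varying the unreachable ones freely already gives 3 × 2 = 6 equivalent strategies.
No other strategy reproduces this row, so those 6 are the full class: Hi/t/d/C, Hi/t/d/M, Hi/t/b/C, Hi/t/b/M, Hi/t/e/C, Hi/t/e/M.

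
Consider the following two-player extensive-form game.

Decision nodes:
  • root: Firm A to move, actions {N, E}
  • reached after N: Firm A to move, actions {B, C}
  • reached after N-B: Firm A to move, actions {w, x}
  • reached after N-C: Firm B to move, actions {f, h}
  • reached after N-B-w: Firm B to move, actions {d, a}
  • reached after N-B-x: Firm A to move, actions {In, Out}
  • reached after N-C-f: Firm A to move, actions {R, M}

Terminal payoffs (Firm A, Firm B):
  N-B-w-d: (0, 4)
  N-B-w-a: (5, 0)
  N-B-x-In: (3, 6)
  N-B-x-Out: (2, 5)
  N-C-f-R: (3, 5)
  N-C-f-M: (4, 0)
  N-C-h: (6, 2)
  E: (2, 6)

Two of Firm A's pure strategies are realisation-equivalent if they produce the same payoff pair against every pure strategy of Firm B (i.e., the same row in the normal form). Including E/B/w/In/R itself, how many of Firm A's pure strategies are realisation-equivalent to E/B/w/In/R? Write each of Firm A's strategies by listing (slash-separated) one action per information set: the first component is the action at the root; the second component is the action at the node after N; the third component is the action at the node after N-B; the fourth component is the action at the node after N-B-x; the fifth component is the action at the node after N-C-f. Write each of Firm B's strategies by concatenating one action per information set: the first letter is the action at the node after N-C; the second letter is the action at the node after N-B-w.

Row for E/B/w/In/R (columns fd, fa, hd, ha): (2,6) (2,6) (2,6) (2,6).
Under E/B/w/In/R, Firm A's choice at the node after N and at the node after N-B and at the node after N-B-x and at the node after N-C-f can never be reached regardless of what Firm B does, so varying those choices leaves every outcome unchanged.
Holding the reachable choices fixed and varying the unreachable ones freely already gives 2 × 2 × 2 × 2 = 16 equivalent strategies.
No other strategy reproduces this row, so those 16 are the full class: E/B/w/In/R, E/B/w/In/M, E/B/w/Out/R, E/B/w/Out/M, E/B/x/In/R, E/B/x/In/M, E/B/x/Out/R, E/B/x/Out/M, E/C/w/In/R, E/C/w/In/M, E/C/w/Out/R, E/C/w/Out/M, E/C/x/In/R, E/C/x/In/M, E/C/x/Out/R, E/C/x/Out/M.

16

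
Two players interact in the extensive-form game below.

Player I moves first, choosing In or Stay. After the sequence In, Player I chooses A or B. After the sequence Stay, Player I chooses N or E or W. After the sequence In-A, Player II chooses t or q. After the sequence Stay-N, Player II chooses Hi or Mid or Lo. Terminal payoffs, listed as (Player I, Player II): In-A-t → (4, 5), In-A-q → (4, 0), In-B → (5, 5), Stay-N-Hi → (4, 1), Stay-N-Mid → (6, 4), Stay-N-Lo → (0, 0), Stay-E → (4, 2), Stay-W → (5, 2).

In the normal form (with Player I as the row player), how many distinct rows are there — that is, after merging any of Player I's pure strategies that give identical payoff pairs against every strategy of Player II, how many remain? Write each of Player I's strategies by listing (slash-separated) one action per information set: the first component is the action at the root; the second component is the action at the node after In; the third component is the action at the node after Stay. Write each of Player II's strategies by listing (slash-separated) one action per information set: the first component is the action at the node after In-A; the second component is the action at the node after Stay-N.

Player I has 12 pure strategies: In/A/N, In/A/E, In/A/W, In/B/N, In/B/E, In/B/W, Stay/A/N, Stay/A/E, Stay/A/W, Stay/B/N, Stay/B/E, Stay/B/W. Columns: t/Hi, t/Mid, t/Lo, q/Hi, q/Mid, q/Lo.
{In/A/N, In/A/E, In/A/W} → row (4,5) (4,5) (4,5) (4,0) (4,0) (4,0)
{In/B/N, In/B/E, In/B/W} → row (5,5) (5,5) (5,5) (5,5) (5,5) (5,5)
{Stay/A/N, Stay/B/N} → row (4,1) (6,4) (0,0) (4,1) (6,4) (0,0)
{Stay/A/E, Stay/B/E} → row (4,2) (4,2) (4,2) (4,2) (4,2) (4,2)
{Stay/A/W, Stay/B/W} → row (5,2) (5,2) (5,2) (5,2) (5,2) (5,2)
That's 5 distinct rows out of 12 strategies.

5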